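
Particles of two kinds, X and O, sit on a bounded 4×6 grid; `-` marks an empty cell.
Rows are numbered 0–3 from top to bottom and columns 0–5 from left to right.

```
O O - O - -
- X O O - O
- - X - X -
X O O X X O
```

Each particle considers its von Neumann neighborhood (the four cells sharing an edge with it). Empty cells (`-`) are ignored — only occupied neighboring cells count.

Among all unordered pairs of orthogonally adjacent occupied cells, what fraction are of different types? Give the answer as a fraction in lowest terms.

7/13

Scan each occupied cell's neighbors to the right and below so each pair is counted once.
From row 0: 1 unlike of 3 pairs (running 1/3).
From row 1: 2 unlike of 3 pairs (running 3/6).
From row 2: 1 unlike of 2 pairs (running 4/8).
From row 3: 3 unlike of 5 pairs (running 7/13).
Total adjacent occupied pairs: 13; unlike-type pairs: 7.
7/13 is already in lowest terms.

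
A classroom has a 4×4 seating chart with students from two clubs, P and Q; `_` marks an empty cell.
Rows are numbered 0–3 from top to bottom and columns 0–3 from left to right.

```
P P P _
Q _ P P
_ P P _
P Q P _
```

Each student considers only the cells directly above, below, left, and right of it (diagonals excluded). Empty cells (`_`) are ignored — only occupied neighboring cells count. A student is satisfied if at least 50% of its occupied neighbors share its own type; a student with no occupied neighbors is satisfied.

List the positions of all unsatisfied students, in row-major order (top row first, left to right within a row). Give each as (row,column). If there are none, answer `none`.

(0,0)P 1/2 satisfied
(0,1)P 2/2 satisfied
(0,2)P 2/2 satisfied
(1,0)Q 0/1 not
(1,2)P 3/3 satisfied
(1,3)P 1/1 satisfied
(2,1)P 1/2 satisfied
(2,2)P 3/3 satisfied
(3,0)P 0/1 not
(3,1)Q 0/3 not
(3,2)P 1/2 satisfied

(1,0), (3,0), (3,1)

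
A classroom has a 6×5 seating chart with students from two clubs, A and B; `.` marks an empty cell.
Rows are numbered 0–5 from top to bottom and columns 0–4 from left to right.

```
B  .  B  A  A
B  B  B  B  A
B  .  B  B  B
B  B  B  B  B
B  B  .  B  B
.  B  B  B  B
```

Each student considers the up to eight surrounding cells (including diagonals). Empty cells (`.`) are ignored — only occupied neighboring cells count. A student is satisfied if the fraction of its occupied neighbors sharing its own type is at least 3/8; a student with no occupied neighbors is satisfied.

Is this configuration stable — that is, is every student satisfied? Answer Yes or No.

(0,0)B 2/2 ok
(0,2)B 3/4 ok
(0,3)A 2/5 ok
(0,4)A 2/3 ok
(1,0)B 3/3 ok
(1,1)B 6/6 ok
(1,2)B 5/6 ok
(1,3)B 5/8 ok
(1,4)A 2/5 ok
(2,0)B 4/4 ok
(2,2)B 7/7 ok
(2,3)B 7/8 ok
(2,4)B 4/5 ok
(3,0)B 4/4 ok
(3,1)B 6/6 ok
(3,2)B 6/6 ok
(3,3)B 7/7 ok
(3,4)B 5/5 ok
(4,0)B 4/4 ok
(4,1)B 6/6 ok
(4,3)B 7/7 ok
(4,4)B 5/5 ok
(5,1)B 3/3 ok
(5,2)B 4/4 ok
(5,3)B 4/4 ok
(5,4)B 3/3 ok
All meet the threshold, so the configuration is stable.

Yes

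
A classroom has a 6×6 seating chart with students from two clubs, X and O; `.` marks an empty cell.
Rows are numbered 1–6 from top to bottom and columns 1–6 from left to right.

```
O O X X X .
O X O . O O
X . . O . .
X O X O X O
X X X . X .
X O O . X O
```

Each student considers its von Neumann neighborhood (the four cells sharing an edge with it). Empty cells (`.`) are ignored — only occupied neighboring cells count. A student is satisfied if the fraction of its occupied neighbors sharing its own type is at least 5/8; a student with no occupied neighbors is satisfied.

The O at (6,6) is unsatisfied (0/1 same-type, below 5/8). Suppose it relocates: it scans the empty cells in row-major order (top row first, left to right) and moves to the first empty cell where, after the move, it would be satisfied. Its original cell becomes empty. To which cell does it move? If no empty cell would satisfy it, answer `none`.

Vacating (6,6). Empty cells in order:
  (1,6): 1/2 same-type → still unsatisfied.
  (2,4): 3/4 same-type → satisfied — stop here.

(2,4)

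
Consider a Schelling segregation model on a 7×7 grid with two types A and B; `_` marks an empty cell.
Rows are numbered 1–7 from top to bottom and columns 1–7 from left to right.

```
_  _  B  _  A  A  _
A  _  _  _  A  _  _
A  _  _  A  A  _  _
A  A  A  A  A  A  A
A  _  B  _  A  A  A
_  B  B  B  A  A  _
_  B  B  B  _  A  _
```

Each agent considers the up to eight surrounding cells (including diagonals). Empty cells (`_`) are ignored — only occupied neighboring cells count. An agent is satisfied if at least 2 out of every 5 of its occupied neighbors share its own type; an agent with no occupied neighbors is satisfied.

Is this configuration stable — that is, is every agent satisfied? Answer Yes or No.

Yes

(1,3)B 0/0 ✓
(1,5)A 2/2 ✓
(1,6)A 2/2 ✓
(2,1)A 1/1 ✓
(2,5)A 4/4 ✓
(3,1)A 3/3 ✓
(3,4)A 5/5 ✓
(3,5)A 5/5 ✓
(4,1)A 3/3 ✓
(4,2)A 4/5 ✓
(4,3)A 3/4 ✓
(4,4)A 5/6 ✓
(4,5)A 6/6 ✓
(4,6)A 6/6 ✓
(4,7)A 3/3 ✓
(5,1)A 2/3 ✓
(5,3)B 3/6 ✓
(5,5)A 6/7 ✓
(5,6)A 7/7 ✓
(5,7)A 4/4 ✓
(6,2)B 4/5 ✓
(6,3)B 6/6 ✓
(6,4)B 4/6 ✓
(6,5)A 4/6 ✓
(6,6)A 5/5 ✓
(7,2)B 3/3 ✓
(7,3)B 5/5 ✓
(7,4)B 3/4 ✓
(7,6)A 2/2 ✓
All meet the threshold, so the configuration is stable.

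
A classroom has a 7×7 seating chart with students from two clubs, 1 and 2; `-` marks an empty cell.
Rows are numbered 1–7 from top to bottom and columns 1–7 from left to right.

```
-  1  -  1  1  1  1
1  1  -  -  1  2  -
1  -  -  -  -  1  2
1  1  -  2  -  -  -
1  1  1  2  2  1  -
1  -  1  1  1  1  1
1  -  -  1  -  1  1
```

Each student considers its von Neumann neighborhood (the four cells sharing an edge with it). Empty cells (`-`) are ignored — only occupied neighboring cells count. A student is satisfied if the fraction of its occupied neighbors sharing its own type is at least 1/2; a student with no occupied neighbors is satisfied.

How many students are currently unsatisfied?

4

(1,2)1 1/1 satisfied
(1,4)1 1/1 satisfied
(1,5)1 3/3 satisfied
(1,6)1 2/3 satisfied
(1,7)1 1/1 satisfied
(2,1)1 2/2 satisfied
(2,2)1 2/2 satisfied
(2,5)1 1/2 satisfied
(2,6)2 0/3 not
(3,1)1 2/2 satisfied
(3,6)1 0/2 not
(3,7)2 0/1 not
(4,1)1 3/3 satisfied
(4,2)1 2/2 satisfied
(4,4)2 1/1 satisfied
(5,1)1 3/3 satisfied
(5,2)1 3/3 satisfied
(5,3)1 2/3 satisfied
(5,4)2 2/4 satisfied
(5,5)2 1/3 not
(5,6)1 1/2 satisfied
(6,1)1 2/2 satisfied
(6,3)1 2/2 satisfied
(6,4)1 3/4 satisfied
(6,5)1 2/3 satisfied
(6,6)1 4/4 satisfied
(6,7)1 2/2 satisfied
(7,1)1 1/1 satisfied
(7,4)1 1/1 satisfied
(7,6)1 2/2 satisfied
(7,7)1 2/2 satisfied
Unsatisfied: (2,6), (3,6), (3,7), (5,5) — 4 in total.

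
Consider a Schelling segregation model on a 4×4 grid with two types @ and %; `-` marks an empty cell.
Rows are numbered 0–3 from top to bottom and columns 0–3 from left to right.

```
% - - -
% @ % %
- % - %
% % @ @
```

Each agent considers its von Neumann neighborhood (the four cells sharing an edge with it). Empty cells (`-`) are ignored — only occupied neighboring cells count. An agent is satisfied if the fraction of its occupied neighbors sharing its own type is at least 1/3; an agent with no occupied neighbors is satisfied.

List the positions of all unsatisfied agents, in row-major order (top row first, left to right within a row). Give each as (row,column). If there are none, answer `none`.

(1,1)

Row 0: (0,0)% 1/1 ok
Row 1: (1,0)% 1/2 ok · (1,1)@ 0/3 unhappy · (1,2)% 1/2 ok · (1,3)% 2/2 ok
Row 2: (2,1)% 1/2 ok · (2,3)% 1/2 ok
Row 3: (3,0)% 1/1 ok · (3,1)% 2/3 ok · (3,2)@ 1/2 ok · (3,3)@ 1/2 ok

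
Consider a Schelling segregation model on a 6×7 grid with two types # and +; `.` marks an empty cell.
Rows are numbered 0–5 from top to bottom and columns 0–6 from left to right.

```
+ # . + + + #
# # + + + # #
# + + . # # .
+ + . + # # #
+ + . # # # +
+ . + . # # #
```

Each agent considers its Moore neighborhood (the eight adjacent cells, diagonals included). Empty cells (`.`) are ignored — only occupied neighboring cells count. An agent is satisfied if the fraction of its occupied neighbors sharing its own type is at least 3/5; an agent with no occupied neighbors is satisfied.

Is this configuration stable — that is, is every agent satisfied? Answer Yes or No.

No

(0,0)+ 0/3 unhappy
(0,1)# 2/4 unhappy
(0,3)+ 4/4 ok
(0,4)+ 4/5 ok
(0,5)+ 2/5 unhappy
(0,6)# 2/3 ok
(1,0)# 3/5 ok
(1,1)# 3/7 unhappy
(1,2)+ 4/6 ok
(1,3)+ 5/6 ok
(1,4)+ 4/7 unhappy
(1,5)# 4/7 unhappy
(1,6)# 3/4 ok
(2,0)# 2/5 unhappy
(2,1)+ 4/7 unhappy
(2,2)+ 5/6 ok
(2,4)# 4/7 unhappy
(2,5)# 6/7 ok
(3,0)+ 4/5 ok
(3,1)+ 5/6 ok
(3,3)+ 1/5 unhappy
(3,4)# 6/7 ok
(3,5)# 6/7 ok
(3,6)# 3/4 ok
(4,0)+ 4/4 ok
(4,1)+ 5/5 ok
(4,3)# 3/5 ok
(4,4)# 6/7 ok
(4,5)# 7/8 ok
(4,6)+ 0/5 unhappy
(5,0)+ 2/2 ok
(5,2)+ 1/2 unhappy
(5,4)# 4/4 ok
(5,5)# 4/5 ok
(5,6)# 2/3 ok
For instance (0,0) has only 0/3 same-type neighbors, below 3/5.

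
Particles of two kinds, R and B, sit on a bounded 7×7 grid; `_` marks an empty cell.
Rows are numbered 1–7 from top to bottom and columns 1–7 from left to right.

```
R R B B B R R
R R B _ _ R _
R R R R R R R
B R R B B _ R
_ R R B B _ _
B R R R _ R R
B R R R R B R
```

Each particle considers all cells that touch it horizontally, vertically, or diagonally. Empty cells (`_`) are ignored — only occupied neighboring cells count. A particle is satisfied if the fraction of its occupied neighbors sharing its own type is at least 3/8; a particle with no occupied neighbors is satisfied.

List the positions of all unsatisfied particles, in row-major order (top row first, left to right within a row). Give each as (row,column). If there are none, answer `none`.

(1,5), (2,3), (4,1), (6,1), (7,1), (7,6)

Row 1: (1,1)R 3/3 satisfied · (1,2)R 3/5 satisfied · (1,3)B 2/4 satisfied · (1,4)B 3/3 satisfied · (1,5)B 1/3 not · (1,6)R 2/3 satisfied · (1,7)R 2/2 satisfied
Row 2: (2,1)R 5/5 satisfied · (2,2)R 6/8 satisfied · (2,3)B 2/7 not · (2,6)R 5/6 satisfied
Row 3: (3,1)R 4/5 satisfied · (3,2)R 6/8 satisfied · (3,3)R 5/7 satisfied · (3,4)R 3/6 satisfied · (3,5)R 3/5 satisfied · (3,6)R 4/5 satisfied · (3,7)R 3/3 satisfied
Row 4: (4,1)B 0/4 not · (4,2)R 6/7 satisfied · (4,3)R 6/8 satisfied · (4,4)B 3/8 satisfied · (4,5)B 3/6 satisfied · (4,7)R 2/2 satisfied
Row 5: (5,2)R 5/7 satisfied · (5,3)R 6/8 satisfied · (5,4)B 3/7 satisfied · (5,5)B 3/5 satisfied
Row 6: (6,1)B 1/4 not · (6,2)R 5/7 satisfied · (6,3)R 7/8 satisfied · (6,4)R 5/7 satisfied · (6,6)R 3/5 satisfied · (6,7)R 2/3 satisfied
Row 7: (7,1)B 1/3 not · (7,2)R 3/5 satisfied · (7,3)R 5/5 satisfied · (7,4)R 4/4 satisfied · (7,5)R 3/4 satisfied · (7,6)B 0/4 not · (7,7)R 2/3 satisfied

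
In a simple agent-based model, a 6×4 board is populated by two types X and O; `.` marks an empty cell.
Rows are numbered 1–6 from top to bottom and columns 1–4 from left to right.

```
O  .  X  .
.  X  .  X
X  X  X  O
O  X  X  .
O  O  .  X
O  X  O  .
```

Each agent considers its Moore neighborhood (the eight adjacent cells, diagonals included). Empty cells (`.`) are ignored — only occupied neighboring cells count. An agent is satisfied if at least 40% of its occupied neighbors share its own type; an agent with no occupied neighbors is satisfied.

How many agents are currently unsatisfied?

4

(1,1)O 0/1 unhappy
(1,3)X 2/2 ok
(2,2)X 4/5 ok
(2,4)X 2/3 ok
(3,1)X 3/4 ok
(3,2)X 5/6 ok
(3,3)X 5/6 ok
(3,4)O 0/3 unhappy
(4,1)O 2/5 ok
(4,2)X 4/7 ok
(4,3)X 4/6 ok
(5,1)O 3/5 ok
(5,2)O 4/7 ok
(5,4)X 1/2 ok
(6,1)O 2/3 ok
(6,2)X 0/4 unhappy
(6,3)O 1/3 unhappy
Unsatisfied: (1,1), (3,4), (6,2), (6,3) — 4 in total.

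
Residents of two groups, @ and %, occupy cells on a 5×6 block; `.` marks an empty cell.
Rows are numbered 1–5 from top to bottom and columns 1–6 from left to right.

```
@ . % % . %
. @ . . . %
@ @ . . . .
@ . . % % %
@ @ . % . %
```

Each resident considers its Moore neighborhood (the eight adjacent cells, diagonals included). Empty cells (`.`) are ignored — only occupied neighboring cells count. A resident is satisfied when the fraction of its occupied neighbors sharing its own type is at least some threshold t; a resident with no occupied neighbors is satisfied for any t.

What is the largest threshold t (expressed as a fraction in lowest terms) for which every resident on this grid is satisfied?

1/2

(1,1)@ 1/1
(1,3)% 1/2
(1,4)% 1/1
(1,6)% 1/1
(2,2)@ 3/4
(2,6)% 1/1
(3,1)@ 3/3
(3,2)@ 3/3
(4,1)@ 4/4
(4,4)% 2/2
(4,5)% 4/4
(4,6)% 2/2
(5,1)@ 2/2
(5,2)@ 2/2
(5,4)% 2/2
(5,6)% 2/2
The smallest same-type fraction is 1/2 at (1,3), which reduces to 1/2. Any threshold above that leaves this resident unsatisfied.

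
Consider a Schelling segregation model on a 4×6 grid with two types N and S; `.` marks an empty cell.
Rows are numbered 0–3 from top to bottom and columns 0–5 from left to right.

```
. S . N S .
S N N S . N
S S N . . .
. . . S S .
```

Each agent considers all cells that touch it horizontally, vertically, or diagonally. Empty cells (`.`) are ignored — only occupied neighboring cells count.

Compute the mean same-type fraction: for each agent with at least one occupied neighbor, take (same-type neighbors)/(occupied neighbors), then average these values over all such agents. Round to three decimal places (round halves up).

(0,1)S 1/3
(0,3)N 1/3
(0,4)S 1/3
(1,0)S 3/4
(1,1)N 2/6
(1,2)N 3/6
(1,3)S 1/4
(1,5)N 0/1
(2,0)S 2/3
(2,1)S 2/5
(2,2)N 2/5
(3,3)S 1/2
(3,4)S 1/1
Sum over 13 agents: 1/3 + 1/3 + 1/3 + 3/4 + 2/6 + 3/6 + 1/4 + 0/1 + 2/3 + 2/5 + 2/5 + 1/2 + 1/1 = 29/5; mean = 29/5 ÷ 13 = 29/65 = 0.446153… → 0.446.

0.446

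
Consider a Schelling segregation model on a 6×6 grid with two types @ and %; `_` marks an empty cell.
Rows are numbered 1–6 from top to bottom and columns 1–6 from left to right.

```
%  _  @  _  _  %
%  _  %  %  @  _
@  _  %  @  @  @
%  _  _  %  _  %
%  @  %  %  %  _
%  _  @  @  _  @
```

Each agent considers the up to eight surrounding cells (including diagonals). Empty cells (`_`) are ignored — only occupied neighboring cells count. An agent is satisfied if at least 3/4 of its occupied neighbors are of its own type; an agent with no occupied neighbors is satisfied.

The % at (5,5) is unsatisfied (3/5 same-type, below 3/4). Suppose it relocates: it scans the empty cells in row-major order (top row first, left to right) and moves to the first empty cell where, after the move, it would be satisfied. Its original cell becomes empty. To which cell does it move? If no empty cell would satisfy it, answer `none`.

Vacating (5,5). Empty cells in order:
  (1,2): 3/4 same-type → satisfied — stop here.

(1,2)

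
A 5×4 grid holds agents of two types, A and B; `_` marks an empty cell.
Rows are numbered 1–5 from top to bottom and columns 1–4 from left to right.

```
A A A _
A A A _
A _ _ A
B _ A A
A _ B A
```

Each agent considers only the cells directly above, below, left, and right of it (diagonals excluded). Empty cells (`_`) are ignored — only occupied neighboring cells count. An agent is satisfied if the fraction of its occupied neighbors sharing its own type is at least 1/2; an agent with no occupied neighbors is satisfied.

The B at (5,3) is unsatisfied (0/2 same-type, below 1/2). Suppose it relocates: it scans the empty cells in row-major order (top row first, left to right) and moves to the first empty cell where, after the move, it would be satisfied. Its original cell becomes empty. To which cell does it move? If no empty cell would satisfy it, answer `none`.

(4,2)

Vacating (5,3). Empty cells in order:
  (1,4): 0/1 same-type → still unsatisfied.
  (2,4): 0/2 same-type → still unsatisfied.
  (3,2): 0/2 same-type → still unsatisfied.
  (3,3): 0/3 same-type → still unsatisfied.
  (4,2): 1/2 same-type → satisfied — stop here.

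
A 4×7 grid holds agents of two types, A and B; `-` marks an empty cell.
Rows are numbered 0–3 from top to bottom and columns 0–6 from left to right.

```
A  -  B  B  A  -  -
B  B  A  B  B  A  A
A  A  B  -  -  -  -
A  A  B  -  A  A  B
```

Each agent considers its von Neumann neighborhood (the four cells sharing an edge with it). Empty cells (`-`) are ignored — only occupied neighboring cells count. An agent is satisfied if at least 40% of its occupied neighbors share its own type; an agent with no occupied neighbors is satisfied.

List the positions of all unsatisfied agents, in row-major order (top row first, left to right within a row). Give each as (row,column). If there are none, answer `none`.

(0,0), (0,4), (1,0), (1,1), (1,2), (1,4), (2,2), (3,6)

(0,0)A 0/1 unhappy
(0,2)B 1/2 ok
(0,3)B 2/3 ok
(0,4)A 0/2 unhappy
(1,0)B 1/3 unhappy
(1,1)B 1/3 unhappy
(1,2)A 0/4 unhappy
(1,3)B 2/3 ok
(1,4)B 1/3 unhappy
(1,5)A 1/2 ok
(1,6)A 1/1 ok
(2,0)A 2/3 ok
(2,1)A 2/4 ok
(2,2)B 1/3 unhappy
(3,0)A 2/2 ok
(3,1)A 2/3 ok
(3,2)B 1/2 ok
(3,4)A 1/1 ok
(3,5)A 1/2 ok
(3,6)B 0/1 unhappy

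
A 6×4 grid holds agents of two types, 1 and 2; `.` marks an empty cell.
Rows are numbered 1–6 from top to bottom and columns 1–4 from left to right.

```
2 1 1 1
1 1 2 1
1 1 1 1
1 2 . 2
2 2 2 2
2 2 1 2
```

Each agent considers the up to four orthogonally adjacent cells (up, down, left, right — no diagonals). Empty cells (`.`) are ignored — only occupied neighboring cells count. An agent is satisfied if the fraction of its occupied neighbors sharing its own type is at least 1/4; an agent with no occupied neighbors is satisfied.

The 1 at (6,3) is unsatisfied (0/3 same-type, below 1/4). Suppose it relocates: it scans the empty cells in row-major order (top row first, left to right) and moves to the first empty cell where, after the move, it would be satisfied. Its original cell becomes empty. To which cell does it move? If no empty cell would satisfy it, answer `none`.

(4,3)

Vacating (6,3). Empty cells in order:
  (4,3): 1/4 same-type → satisfied — stop here.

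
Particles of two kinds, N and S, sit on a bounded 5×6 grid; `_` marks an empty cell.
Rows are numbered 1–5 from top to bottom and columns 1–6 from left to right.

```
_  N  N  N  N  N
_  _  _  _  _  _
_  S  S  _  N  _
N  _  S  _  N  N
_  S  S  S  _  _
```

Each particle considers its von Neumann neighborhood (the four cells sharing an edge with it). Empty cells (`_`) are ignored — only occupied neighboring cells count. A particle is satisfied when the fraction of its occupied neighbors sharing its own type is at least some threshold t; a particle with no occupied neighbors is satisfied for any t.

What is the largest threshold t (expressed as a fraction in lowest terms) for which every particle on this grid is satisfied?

1/1

Row 1: (1,2)N 1/1 · (1,3)N 2/2 · (1,4)N 2/2 · (1,5)N 2/2 · (1,6)N 1/1
Row 3: (3,2)S 1/1 · (3,3)S 2/2 · (3,5)N 1/1
Row 4: (4,1)N — no occupied neighbors · (4,3)S 2/2 · (4,5)N 2/2 · (4,6)N 1/1
Row 5: (5,2)S 1/1 · (5,3)S 3/3 · (5,4)S 1/1
The smallest same-type fraction is 1/1 at (1,2), which reduces to 1/1. Any threshold above that leaves this particle unsatisfied.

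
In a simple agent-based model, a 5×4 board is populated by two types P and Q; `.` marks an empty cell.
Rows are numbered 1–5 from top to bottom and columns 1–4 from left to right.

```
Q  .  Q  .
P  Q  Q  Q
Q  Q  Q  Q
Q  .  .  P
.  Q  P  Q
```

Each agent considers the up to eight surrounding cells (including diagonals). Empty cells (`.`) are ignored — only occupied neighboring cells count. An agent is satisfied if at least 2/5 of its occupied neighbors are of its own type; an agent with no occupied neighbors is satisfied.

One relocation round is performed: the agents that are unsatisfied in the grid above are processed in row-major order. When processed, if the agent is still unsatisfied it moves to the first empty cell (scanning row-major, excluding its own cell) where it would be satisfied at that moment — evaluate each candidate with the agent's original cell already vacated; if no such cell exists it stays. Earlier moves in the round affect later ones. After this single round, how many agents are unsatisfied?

2

Initially unsatisfied (in order): (2,1), (4,4), (5,3), (5,4).
  (2,1): no empty cell satisfies it; stays.
  (4,4): no empty cell satisfies it; stays.
  (5,3): no empty cell satisfies it; stays.
  (5,4) → (1,2).
Resulting grid:
Q Q Q .
P Q Q Q
Q Q Q Q
Q . . P
. Q P .
Unsatisfied now: (2,1), (4,4).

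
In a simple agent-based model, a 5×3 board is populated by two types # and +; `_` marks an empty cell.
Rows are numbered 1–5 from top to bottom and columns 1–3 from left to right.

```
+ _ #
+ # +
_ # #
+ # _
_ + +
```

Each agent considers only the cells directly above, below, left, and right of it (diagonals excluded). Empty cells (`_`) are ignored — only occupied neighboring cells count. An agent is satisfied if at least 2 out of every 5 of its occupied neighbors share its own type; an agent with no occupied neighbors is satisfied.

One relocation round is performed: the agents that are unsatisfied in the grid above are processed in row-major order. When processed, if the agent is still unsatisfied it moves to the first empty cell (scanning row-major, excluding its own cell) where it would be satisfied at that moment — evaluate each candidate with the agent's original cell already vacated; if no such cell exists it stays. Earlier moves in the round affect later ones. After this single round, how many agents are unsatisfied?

0

Initially unsatisfied (in order): (1,3), (2,2), (2,3), (4,1), (4,2).
  (1,3) → (1,2).
  (2,2): now satisfied by earlier moves; stays.
  (2,3) → (3,1).
  (4,1): now satisfied by earlier moves; stays.
  (4,2) → (1,3).
Resulting grid:
+ # #
+ # _
+ # #
+ _ _
_ + +
All satisfied now.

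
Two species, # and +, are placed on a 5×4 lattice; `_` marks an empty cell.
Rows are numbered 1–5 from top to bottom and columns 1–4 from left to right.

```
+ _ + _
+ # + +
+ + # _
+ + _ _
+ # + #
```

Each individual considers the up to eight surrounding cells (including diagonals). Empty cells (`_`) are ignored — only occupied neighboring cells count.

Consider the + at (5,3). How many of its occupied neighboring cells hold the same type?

1

Occupied neighbors of (5,3): (4,2)=+, (5,2)=#, (5,4)=#.
Same type (+): 1 of 3.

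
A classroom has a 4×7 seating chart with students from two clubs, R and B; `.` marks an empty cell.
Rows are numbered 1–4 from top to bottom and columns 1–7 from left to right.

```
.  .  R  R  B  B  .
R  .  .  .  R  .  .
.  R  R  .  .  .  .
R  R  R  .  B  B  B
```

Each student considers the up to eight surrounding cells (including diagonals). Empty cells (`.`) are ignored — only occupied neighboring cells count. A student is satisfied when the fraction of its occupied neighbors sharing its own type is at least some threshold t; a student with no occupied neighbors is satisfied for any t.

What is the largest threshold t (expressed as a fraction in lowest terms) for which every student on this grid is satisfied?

1/3

(1,3)R 1/1
(1,4)R 2/3
(1,5)B 1/3
(1,6)B 1/2
(2,1)R 1/1
(2,5)R 1/3
(3,2)R 5/5
(3,3)R 3/3
(4,1)R 2/2
(4,2)R 4/4
(4,3)R 3/3
(4,5)B 1/1
(4,6)B 2/2
(4,7)B 1/1
The smallest same-type fraction is 1/3 at (1,5), which reduces to 1/3. Any threshold above that leaves this student unsatisfied.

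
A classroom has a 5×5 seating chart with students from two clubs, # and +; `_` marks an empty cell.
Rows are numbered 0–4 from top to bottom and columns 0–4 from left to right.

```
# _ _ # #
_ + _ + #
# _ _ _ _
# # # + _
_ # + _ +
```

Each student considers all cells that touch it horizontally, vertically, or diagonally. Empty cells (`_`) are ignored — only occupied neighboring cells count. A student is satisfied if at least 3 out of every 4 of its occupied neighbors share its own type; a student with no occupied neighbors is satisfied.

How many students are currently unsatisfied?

10

Row 0: (0,0)# 0/1 ✗ · (0,3)# 2/3 ✗ · (0,4)# 2/3 ✗
Row 1: (1,1)+ 0/2 ✗ · (1,3)+ 0/3 ✗ · (1,4)# 2/3 ✗
Row 2: (2,0)# 2/3 ✗
Row 3: (3,0)# 3/3 ✓ · (3,1)# 4/5 ✓ · (3,2)# 2/4 ✗ · (3,3)+ 2/3 ✗
Row 4: (4,1)# 3/4 ✓ · (4,2)+ 1/4 ✗ · (4,4)+ 1/1 ✓
Unsatisfied: (0,0), (0,3), (0,4), (1,1), (1,3), (1,4), (2,0), (3,2), (3,3), (4,2) — 10 in total.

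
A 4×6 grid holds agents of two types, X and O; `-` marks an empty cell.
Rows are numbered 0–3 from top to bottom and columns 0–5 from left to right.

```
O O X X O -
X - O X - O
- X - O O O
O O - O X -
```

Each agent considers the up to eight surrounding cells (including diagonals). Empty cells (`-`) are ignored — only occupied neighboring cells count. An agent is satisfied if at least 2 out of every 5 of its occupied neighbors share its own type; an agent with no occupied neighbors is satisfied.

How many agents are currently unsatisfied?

6

Row 0: (0,0)O 1/2 satisfied · (0,1)O 2/4 satisfied · (0,2)X 2/4 satisfied · (0,3)X 2/4 satisfied · (0,4)O 1/3 not
Row 1: (1,0)X 1/3 not · (1,2)O 2/6 not · (1,3)X 2/6 not · (1,5)O 3/3 satisfied
Row 2: (2,1)X 1/4 not · (2,3)O 3/5 satisfied · (2,4)O 4/6 satisfied · (2,5)O 2/3 satisfied
Row 3: (3,0)O 1/2 satisfied · (3,1)O 1/2 satisfied · (3,3)O 2/3 satisfied · (3,4)X 0/4 not
Unsatisfied: (0,4), (1,0), (1,2), (1,3), (2,1), (3,4) — 6 in total.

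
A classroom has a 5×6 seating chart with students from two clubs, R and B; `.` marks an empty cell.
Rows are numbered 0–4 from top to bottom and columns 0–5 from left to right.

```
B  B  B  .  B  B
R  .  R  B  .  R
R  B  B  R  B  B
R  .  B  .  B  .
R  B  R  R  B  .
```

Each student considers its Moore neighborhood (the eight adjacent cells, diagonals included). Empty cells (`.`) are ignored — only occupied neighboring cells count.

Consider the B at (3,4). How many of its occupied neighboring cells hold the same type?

Occupied neighbors of (3,4): (2,3)=R, (2,4)=B, (2,5)=B, (4,3)=R, (4,4)=B.
Same type (B): 3 of 5.

3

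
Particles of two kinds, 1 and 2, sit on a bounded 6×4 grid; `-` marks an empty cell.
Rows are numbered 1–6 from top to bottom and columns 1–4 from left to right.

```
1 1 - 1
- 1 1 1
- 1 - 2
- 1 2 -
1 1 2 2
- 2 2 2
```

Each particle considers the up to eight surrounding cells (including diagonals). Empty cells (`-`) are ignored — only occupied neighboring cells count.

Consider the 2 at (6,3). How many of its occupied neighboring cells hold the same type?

4

Occupied neighbors of (6,3): (5,2)=1, (5,3)=2, (5,4)=2, (6,2)=2, (6,4)=2.
Same type (2): 4 of 5.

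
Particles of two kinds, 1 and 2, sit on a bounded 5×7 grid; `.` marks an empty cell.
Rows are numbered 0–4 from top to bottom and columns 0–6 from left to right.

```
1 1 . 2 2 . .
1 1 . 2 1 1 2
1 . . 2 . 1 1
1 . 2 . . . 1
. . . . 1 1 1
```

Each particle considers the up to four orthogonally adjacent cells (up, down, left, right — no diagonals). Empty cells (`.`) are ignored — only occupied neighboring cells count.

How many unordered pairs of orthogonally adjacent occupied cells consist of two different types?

4

Scan each occupied cell's neighbors to the right and below so each pair is counted once.
Row 0: 1(0,0)–1(0,1)= 1(0,0)–1(1,0)= 1(0,1)–1(1,1)= 2(0,3)–2(0,4)= 2(0,3)–2(1,3)= 2(0,4)–1(1,4)≠  → 1/6 unlike.
Row 1: 1(1,0)–1(1,1)= 1(1,0)–1(2,0)= 2(1,3)–1(1,4)≠ 2(1,3)–2(2,3)= 1(1,4)–1(1,5)= 1(1,5)–2(1,6)≠ 1(1,5)–1(2,5)= 2(1,6)–1(2,6)≠  → 3/8 unlike.
Row 2: 1(2,0)–1(3,0)= 1(2,5)–1(2,6)= 1(2,6)–1(3,6)=  → 0/3 unlike.
Row 3: 1(3,6)–1(4,6)=  → 0/1 unlike.
Row 4: 1(4,4)–1(4,5)= 1(4,5)–1(4,6)=  → 0/2 unlike.
Total adjacent occupied pairs: 20; unlike-type pairs: 4.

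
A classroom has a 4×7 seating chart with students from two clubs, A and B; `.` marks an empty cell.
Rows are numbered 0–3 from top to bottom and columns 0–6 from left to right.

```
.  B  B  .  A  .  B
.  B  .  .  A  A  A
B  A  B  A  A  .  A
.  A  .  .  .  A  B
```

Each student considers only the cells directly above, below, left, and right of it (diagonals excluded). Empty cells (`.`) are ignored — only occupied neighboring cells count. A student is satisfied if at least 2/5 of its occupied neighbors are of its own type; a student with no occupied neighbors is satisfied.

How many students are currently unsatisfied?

6

(0,1)B 2/2 ok
(0,2)B 1/1 ok
(0,4)A 1/1 ok
(0,6)B 0/1 unhappy
(1,1)B 1/2 ok
(1,4)A 3/3 ok
(1,5)A 2/2 ok
(1,6)A 2/3 ok
(2,0)B 0/1 unhappy
(2,1)A 1/4 unhappy
(2,2)B 0/2 unhappy
(2,3)A 1/2 ok
(2,4)A 2/2 ok
(2,6)A 1/2 ok
(3,1)A 1/1 ok
(3,5)A 0/1 unhappy
(3,6)B 0/2 unhappy
Unsatisfied: (0,6), (2,0), (2,1), (2,2), (3,5), (3,6) — 6 in total.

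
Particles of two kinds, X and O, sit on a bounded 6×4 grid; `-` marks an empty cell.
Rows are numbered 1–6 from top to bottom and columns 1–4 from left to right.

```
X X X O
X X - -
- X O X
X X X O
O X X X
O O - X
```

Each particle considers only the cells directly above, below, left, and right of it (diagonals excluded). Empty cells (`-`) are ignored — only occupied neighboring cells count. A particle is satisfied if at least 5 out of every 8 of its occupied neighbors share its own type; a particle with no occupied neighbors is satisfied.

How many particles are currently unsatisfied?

10

Row 1: (1,1)X 2/2 ✓ · (1,2)X 3/3 ✓ · (1,3)X 1/2 ✗ · (1,4)O 0/1 ✗
Row 2: (2,1)X 2/2 ✓ · (2,2)X 3/3 ✓
Row 3: (3,2)X 2/3 ✓ · (3,3)O 0/3 ✗ · (3,4)X 0/2 ✗
Row 4: (4,1)X 1/2 ✗ · (4,2)X 4/4 ✓ · (4,3)X 2/4 ✗ · (4,4)O 0/3 ✗
Row 5: (5,1)O 1/3 ✗ · (5,2)X 2/4 ✗ · (5,3)X 3/3 ✓ · (5,4)X 2/3 ✓
Row 6: (6,1)O 2/2 ✓ · (6,2)O 1/2 ✗ · (6,4)X 1/1 ✓
Unsatisfied: (1,3), (1,4), (3,3), (3,4), (4,1), (4,3), (4,4), (5,1), (5,2), (6,2) — 10 in total.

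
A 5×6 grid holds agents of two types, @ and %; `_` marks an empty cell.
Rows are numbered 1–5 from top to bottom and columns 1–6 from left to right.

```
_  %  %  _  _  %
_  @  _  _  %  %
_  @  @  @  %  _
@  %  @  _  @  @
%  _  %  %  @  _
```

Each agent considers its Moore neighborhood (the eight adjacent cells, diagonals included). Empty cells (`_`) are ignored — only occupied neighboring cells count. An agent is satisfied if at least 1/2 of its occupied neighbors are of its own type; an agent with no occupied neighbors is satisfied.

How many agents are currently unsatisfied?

Row 1: (1,2)% 1/2 ✓ · (1,3)% 1/2 ✓ · (1,6)% 2/2 ✓
Row 2: (2,2)@ 2/4 ✓ · (2,5)% 3/4 ✓ · (2,6)% 3/3 ✓
Row 3: (3,2)@ 4/5 ✓ · (3,3)@ 4/5 ✓ · (3,4)@ 3/5 ✓ · (3,5)% 2/5 ✗
Row 4: (4,1)@ 1/3 ✗ · (4,2)% 2/6 ✗ · (4,3)@ 3/6 ✓ · (4,5)@ 3/5 ✓ · (4,6)@ 2/3 ✓
Row 5: (5,1)% 1/2 ✓ · (5,3)% 2/3 ✓ · (5,4)% 1/4 ✗ · (5,5)@ 2/3 ✓
Unsatisfied: (3,5), (4,1), (4,2), (5,4) — 4 in total.

4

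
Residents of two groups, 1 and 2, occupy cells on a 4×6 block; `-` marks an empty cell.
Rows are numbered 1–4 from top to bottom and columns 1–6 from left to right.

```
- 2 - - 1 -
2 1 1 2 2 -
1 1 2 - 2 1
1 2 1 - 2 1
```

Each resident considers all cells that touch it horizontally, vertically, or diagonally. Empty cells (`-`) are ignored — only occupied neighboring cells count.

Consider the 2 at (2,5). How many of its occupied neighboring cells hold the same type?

2

Occupied neighbors of (2,5): (1,5)=1, (2,4)=2, (3,5)=2, (3,6)=1.
Same type (2): 2 of 4.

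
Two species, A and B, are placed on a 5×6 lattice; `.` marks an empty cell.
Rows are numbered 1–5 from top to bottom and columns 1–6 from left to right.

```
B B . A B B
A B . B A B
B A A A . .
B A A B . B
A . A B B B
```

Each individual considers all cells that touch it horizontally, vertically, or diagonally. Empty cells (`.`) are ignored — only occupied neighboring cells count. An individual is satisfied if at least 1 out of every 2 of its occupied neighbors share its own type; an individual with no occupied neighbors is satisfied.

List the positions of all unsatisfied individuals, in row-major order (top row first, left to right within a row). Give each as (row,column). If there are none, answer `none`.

Row 1: (1,1)B 2/3 satisfied · (1,2)B 2/3 satisfied · (1,4)A 1/3 not · (1,5)B 3/5 satisfied · (1,6)B 2/3 satisfied
Row 2: (2,1)A 1/5 not · (2,2)B 3/6 satisfied · (2,4)B 1/5 not · (2,5)A 2/6 not · (2,6)B 2/3 satisfied
Row 3: (3,1)B 2/5 not · (3,2)A 4/7 satisfied · (3,3)A 4/7 satisfied · (3,4)A 3/5 satisfied
Row 4: (4,1)B 1/4 not · (4,2)A 5/7 satisfied · (4,3)A 5/7 satisfied · (4,4)B 2/6 not · (4,6)B 2/2 satisfied
Row 5: (5,1)A 1/2 satisfied · (5,3)A 2/4 satisfied · (5,4)B 2/4 satisfied · (5,5)B 4/4 satisfied · (5,6)B 2/2 satisfied

(1,4), (2,1), (2,4), (2,5), (3,1), (4,1), (4,4)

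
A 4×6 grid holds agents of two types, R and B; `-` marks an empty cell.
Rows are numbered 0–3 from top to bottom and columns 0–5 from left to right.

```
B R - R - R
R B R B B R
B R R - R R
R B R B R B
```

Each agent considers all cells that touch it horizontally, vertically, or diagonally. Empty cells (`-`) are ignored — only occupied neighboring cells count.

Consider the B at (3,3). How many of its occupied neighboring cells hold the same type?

Occupied neighbors of (3,3): (2,2)=R, (2,4)=R, (3,2)=R, (3,4)=R.
Same type (B): 0 of 4.

0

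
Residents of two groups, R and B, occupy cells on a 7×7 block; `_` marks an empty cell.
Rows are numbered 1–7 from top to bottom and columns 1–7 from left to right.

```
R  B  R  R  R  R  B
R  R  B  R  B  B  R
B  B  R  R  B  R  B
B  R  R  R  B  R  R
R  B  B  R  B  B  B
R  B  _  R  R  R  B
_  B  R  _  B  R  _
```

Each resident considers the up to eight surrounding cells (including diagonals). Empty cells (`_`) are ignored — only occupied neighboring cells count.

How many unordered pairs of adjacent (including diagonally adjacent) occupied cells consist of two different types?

79

Scan each occupied cell's neighbors to the right and below (and the two forward diagonals) so each pair is counted once.
From row 1: 13 unlike of 25 pairs (running 13/25).
From row 2: 15 unlike of 25 pairs (running 28/50).
From row 3: 13 unlike of 25 pairs (running 41/75).
From row 4: 16 unlike of 25 pairs (running 57/100).
From row 5: 12 unlike of 22 pairs (running 69/122).
From row 6: 8 unlike of 14 pairs (running 77/136).
From row 7: 2 unlike of 2 pairs (running 79/138).
Total adjacent occupied pairs: 138; unlike-type pairs: 79.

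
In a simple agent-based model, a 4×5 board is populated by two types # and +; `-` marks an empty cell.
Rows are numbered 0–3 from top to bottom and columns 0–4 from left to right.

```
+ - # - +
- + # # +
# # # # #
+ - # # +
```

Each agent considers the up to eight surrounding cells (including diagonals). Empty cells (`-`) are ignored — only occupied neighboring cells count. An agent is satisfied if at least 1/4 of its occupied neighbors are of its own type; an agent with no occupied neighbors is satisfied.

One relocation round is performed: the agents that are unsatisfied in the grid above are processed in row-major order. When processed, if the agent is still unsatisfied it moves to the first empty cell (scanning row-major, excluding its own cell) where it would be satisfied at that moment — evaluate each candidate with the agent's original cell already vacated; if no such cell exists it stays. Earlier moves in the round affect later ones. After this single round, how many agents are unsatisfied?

0

Initially unsatisfied (in order): (1,1), (3,0), (3,4).
  (1,1) → (0,1).
  (3,0) → (0,3).
  (3,4) → (1,0).
Resulting grid:
+ + # + +
+ - # # +
# # # # #
- - # # -
All satisfied now.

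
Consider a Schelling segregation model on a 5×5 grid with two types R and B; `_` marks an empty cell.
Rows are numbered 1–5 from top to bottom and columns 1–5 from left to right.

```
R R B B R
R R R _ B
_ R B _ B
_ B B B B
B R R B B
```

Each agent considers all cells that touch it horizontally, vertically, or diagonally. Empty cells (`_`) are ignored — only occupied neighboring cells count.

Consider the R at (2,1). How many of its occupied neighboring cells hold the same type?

4

Occupied neighbors of (2,1): (1,1)=R, (1,2)=R, (2,2)=R, (3,2)=R.
Same type (R): 4 of 4.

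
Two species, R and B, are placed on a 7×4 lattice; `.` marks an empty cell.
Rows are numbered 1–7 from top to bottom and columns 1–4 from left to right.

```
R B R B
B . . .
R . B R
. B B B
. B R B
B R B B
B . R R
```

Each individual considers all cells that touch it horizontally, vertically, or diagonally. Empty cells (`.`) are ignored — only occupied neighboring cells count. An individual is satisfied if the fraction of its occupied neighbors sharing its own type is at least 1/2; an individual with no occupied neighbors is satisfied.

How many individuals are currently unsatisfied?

12

(1,1)R 0/2 not
(1,2)B 1/3 not
(1,3)R 0/2 not
(1,4)B 0/1 not
(2,1)B 1/3 not
(3,1)R 0/2 not
(3,3)B 3/4 satisfied
(3,4)R 0/3 not
(4,2)B 3/5 satisfied
(4,3)B 5/7 satisfied
(4,4)B 3/5 satisfied
(5,2)B 4/6 satisfied
(5,3)R 1/8 not
(5,4)B 4/5 satisfied
(6,1)B 2/3 satisfied
(6,2)R 2/6 not
(6,3)B 3/7 not
(6,4)B 2/5 not
(7,1)B 1/2 satisfied
(7,3)R 2/4 satisfied
(7,4)R 1/3 not
Unsatisfied: (1,1), (1,2), (1,3), (1,4), (2,1), (3,1), (3,4), (5,3), (6,2), (6,3), (6,4), (7,4) — 12 in total.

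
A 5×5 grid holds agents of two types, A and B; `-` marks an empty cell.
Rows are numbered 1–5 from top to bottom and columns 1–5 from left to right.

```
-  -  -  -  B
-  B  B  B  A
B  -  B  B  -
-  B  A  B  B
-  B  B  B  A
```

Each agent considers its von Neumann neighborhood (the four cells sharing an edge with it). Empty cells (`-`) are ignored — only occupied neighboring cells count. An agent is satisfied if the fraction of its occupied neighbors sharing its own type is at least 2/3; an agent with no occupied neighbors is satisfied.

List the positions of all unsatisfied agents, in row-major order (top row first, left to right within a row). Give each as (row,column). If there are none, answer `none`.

Row 1: (1,5)B 0/1 ✗
Row 2: (2,2)B 1/1 ✓ · (2,3)B 3/3 ✓ · (2,4)B 2/3 ✓ · (2,5)A 0/2 ✗
Row 3: (3,1)B 0/0 ✓ · (3,3)B 2/3 ✓ · (3,4)B 3/3 ✓
Row 4: (4,2)B 1/2 ✗ · (4,3)A 0/4 ✗ · (4,4)B 3/4 ✓ · (4,5)B 1/2 ✗
Row 5: (5,2)B 2/2 ✓ · (5,3)B 2/3 ✓ · (5,4)B 2/3 ✓ · (5,5)A 0/2 ✗

(1,5), (2,5), (4,2), (4,3), (4,5), (5,5)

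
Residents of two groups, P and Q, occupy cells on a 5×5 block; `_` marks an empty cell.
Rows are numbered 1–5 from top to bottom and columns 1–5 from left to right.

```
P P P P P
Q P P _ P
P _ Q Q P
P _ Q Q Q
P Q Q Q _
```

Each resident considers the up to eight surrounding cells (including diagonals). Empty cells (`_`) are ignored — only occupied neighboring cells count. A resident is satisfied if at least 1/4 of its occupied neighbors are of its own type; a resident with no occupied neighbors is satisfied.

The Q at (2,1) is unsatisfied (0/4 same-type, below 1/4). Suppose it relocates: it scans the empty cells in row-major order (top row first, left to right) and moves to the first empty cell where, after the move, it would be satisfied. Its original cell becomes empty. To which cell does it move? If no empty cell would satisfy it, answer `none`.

Vacating (2,1). Empty cells in order:
  (2,4): 2/8 same-type → satisfied — stop here.

(2,4)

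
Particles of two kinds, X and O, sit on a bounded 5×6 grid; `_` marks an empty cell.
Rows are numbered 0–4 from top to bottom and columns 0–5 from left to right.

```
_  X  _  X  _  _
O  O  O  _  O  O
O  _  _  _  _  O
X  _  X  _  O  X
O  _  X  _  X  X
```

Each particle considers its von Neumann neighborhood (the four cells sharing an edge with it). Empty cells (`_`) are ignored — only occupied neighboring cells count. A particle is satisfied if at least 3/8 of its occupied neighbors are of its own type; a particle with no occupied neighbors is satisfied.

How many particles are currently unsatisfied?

5

Row 0: (0,1)X 0/1 ✗ · (0,3)X 0/0 ✓
Row 1: (1,0)O 2/2 ✓ · (1,1)O 2/3 ✓ · (1,2)O 1/1 ✓ · (1,4)O 1/1 ✓ · (1,5)O 2/2 ✓
Row 2: (2,0)O 1/2 ✓ · (2,5)O 1/2 ✓
Row 3: (3,0)X 0/2 ✗ · (3,2)X 1/1 ✓ · (3,4)O 0/2 ✗ · (3,5)X 1/3 ✗
Row 4: (4,0)O 0/1 ✗ · (4,2)X 1/1 ✓ · (4,4)X 1/2 ✓ · (4,5)X 2/2 ✓
Unsatisfied: (0,1), (3,0), (3,4), (3,5), (4,0) — 5 in total.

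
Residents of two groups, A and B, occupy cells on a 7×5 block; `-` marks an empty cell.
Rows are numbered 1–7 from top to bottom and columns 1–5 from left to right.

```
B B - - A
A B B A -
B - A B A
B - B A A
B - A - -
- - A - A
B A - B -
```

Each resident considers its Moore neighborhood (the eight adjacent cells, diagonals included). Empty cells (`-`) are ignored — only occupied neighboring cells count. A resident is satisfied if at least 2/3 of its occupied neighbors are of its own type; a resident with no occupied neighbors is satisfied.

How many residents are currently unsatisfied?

10

Row 1: (1,1)B 2/3 ✓ · (1,2)B 3/4 ✓ · (1,5)A 1/1 ✓
Row 2: (2,1)A 0/4 ✗ · (2,2)B 4/6 ✓ · (2,3)B 3/5 ✗ · (2,4)A 3/5 ✗
Row 3: (3,1)B 2/3 ✓ · (3,3)A 2/6 ✗ · (3,4)B 2/7 ✗ · (3,5)A 3/4 ✓
Row 4: (4,1)B 2/2 ✓ · (4,3)B 1/4 ✗ · (4,4)A 4/6 ✓ · (4,5)A 2/3 ✓
Row 5: (5,1)B 1/1 ✓ · (5,3)A 2/3 ✓
Row 6: (6,3)A 2/3 ✓ · (6,5)A 0/1 ✗
Row 7: (7,1)B 0/1 ✗ · (7,2)A 1/2 ✗ · (7,4)B 0/2 ✗
Unsatisfied: (2,1), (2,3), (2,4), (3,3), (3,4), (4,3), (6,5), (7,1), (7,2), (7,4) — 10 in total.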